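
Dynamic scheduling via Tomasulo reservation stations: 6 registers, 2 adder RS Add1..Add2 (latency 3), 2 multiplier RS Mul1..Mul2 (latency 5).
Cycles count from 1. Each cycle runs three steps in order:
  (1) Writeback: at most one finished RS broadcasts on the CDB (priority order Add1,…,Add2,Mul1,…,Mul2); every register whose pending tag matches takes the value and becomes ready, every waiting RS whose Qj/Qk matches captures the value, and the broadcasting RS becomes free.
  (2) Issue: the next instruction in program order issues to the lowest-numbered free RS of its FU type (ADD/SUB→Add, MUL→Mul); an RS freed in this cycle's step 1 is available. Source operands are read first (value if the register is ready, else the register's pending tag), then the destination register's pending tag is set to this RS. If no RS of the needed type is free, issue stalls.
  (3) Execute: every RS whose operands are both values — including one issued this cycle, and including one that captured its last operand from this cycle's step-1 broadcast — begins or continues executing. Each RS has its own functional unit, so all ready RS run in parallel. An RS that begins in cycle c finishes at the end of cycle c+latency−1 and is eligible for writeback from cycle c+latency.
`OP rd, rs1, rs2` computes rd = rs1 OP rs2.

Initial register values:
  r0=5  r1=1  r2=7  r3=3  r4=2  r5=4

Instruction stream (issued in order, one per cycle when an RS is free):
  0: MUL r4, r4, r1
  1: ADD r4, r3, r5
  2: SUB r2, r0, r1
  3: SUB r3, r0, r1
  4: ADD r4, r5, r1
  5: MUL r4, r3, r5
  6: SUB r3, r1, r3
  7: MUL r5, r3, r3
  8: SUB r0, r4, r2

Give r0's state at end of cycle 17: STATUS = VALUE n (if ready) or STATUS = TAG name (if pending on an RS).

  c1: issue MUL r4<-Mul1  regs: r0:5,r1:1,r2:7,r3:3,r4:Mul1,r5:4
  c2: issue ADD r4<-Add1  regs: r0:5,r1:1,r2:7,r3:3,r4:Add1,r5:4
  c3: issue SUB r2<-Add2  regs: r0:5,r1:1,r2:Add2,r3:3,r4:Add1,r5:4
  c4: stall  regs: r0:5,r1:1,r2:Add2,r3:3,r4:Add1,r5:4
  c5: CDB Add1=7; issue SUB r3<-Add1  regs: r0:5,r1:1,r2:Add2,r3:Add1,r4:7,r5:4
  c6: CDB Add2=4; issue ADD r4<-Add2  regs: r0:5,r1:1,r2:4,r3:Add1,r4:Add2,r5:4
  c7: CDB Mul1=2; issue MUL r4<-Mul1  regs: r0:5,r1:1,r2:4,r3:Add1,r4:Mul1,r5:4
  c8: CDB Add1=4; issue SUB r3<-Add1  regs: r0:5,r1:1,r2:4,r3:Add1,r4:Mul1,r5:4
  c9: CDB Add2=5; issue MUL r5<-Mul2  regs: r0:5,r1:1,r2:4,r3:Add1,r4:Mul1,r5:Mul2
  c10: issue SUB r0<-Add2  regs: r0:Add2,r1:1,r2:4,r3:Add1,r4:Mul1,r5:Mul2
  c11: CDB Add1=-3  regs: r0:Add2,r1:1,r2:4,r3:-3,r4:Mul1,r5:Mul2
  c12: -  regs: r0:Add2,r1:1,r2:4,r3:-3,r4:Mul1,r5:Mul2
  c13: CDB Mul1=16  regs: r0:Add2,r1:1,r2:4,r3:-3,r4:16,r5:Mul2
  c14: -  regs: r0:Add2,r1:1,r2:4,r3:-3,r4:16,r5:Mul2
  c15: -  regs: r0:Add2,r1:1,r2:4,r3:-3,r4:16,r5:Mul2
  c16: CDB Add2=12  regs: r0:12,r1:1,r2:4,r3:-3,r4:16,r5:Mul2
  c17: CDB Mul2=9  regs: r0:12,r1:1,r2:4,r3:-3,r4:16,r5:9

STATUS = VALUE 12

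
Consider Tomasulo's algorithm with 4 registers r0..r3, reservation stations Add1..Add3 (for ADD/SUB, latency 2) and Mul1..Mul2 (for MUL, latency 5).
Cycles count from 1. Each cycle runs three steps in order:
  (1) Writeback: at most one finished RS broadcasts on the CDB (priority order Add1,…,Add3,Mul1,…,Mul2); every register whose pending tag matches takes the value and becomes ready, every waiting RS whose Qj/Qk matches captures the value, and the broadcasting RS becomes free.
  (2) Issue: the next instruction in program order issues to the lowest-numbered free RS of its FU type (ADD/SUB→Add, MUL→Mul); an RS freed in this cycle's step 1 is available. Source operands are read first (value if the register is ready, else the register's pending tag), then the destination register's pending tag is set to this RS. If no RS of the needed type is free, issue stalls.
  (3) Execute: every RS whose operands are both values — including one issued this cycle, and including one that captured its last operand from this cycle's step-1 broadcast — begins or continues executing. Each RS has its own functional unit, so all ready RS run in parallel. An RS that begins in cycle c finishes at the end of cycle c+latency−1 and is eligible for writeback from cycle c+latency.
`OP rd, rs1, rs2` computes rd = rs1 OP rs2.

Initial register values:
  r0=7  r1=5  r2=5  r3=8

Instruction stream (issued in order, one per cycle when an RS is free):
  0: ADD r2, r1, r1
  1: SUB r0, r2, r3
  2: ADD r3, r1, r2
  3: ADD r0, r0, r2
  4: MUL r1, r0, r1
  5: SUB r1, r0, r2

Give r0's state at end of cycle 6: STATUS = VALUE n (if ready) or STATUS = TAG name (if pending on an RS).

cycle 1: issue ADD r2<-Add1 // r0:7,r1:5,r2:Add1,r3:8
cycle 2: issue SUB r0<-Add2 // r0:Add2,r1:5,r2:Add1,r3:8
cycle 3: CDB Add1=10; issue ADD r3<-Add1 // r0:Add2,r1:5,r2:10,r3:Add1
cycle 4: issue ADD r0<-Add3 // r0:Add3,r1:5,r2:10,r3:Add1
cycle 5: CDB Add1=15; issue MUL r1<-Mul1 // r0:Add3,r1:Mul1,r2:10,r3:15
cycle 6: CDB Add2=2; issue SUB r1<-Add1 // r0:Add3,r1:Add1,r2:10,r3:15

STATUS = TAG Add3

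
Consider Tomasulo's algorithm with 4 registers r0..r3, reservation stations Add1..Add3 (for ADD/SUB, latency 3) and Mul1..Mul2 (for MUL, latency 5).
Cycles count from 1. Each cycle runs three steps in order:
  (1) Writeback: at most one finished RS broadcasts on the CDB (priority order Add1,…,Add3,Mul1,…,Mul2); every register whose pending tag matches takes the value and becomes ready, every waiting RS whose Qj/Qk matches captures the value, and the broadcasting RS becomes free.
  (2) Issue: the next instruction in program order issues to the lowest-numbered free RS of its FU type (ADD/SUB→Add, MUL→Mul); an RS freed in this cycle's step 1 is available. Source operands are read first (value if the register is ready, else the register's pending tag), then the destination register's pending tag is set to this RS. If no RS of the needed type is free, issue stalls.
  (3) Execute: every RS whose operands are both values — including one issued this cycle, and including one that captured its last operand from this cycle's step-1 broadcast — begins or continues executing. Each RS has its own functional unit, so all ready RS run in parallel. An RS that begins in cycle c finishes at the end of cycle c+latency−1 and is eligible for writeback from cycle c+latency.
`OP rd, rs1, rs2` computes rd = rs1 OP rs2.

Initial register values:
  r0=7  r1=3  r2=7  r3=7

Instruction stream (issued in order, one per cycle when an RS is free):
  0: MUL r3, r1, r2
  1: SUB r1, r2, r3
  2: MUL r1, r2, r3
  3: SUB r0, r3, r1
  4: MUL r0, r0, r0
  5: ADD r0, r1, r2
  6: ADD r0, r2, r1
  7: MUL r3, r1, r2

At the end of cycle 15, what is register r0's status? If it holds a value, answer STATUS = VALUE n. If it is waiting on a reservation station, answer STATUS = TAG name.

c1: issue MUL r3<-Mul1 | r0:7,r1:3,r2:7,r3:Mul1
c2: issue SUB r1<-Add1 | r0:7,r1:Add1,r2:7,r3:Mul1
c3: issue MUL r1<-Mul2 | r0:7,r1:Mul2,r2:7,r3:Mul1
c4: issue SUB r0<-Add2 | r0:Add2,r1:Mul2,r2:7,r3:Mul1
c5: stall | r0:Add2,r1:Mul2,r2:7,r3:Mul1
c6: CDB Mul1=21; issue MUL r0<-Mul1 | r0:Mul1,r1:Mul2,r2:7,r3:21
c7: issue ADD r0<-Add3 | r0:Add3,r1:Mul2,r2:7,r3:21
c8: stall | r0:Add3,r1:Mul2,r2:7,r3:21
c9: CDB Add1=-14; issue ADD r0<-Add1 | r0:Add1,r1:Mul2,r2:7,r3:21
c10: stall | r0:Add1,r1:Mul2,r2:7,r3:21
c11: CDB Mul2=147; issue MUL r3<-Mul2 | r0:Add1,r1:147,r2:7,r3:Mul2
c12: - | r0:Add1,r1:147,r2:7,r3:Mul2
c13: - | r0:Add1,r1:147,r2:7,r3:Mul2
c14: CDB Add1=154 | r0:154,r1:147,r2:7,r3:Mul2
c15: CDB Add2=-126 | r0:154,r1:147,r2:7,r3:Mul2

STATUS = VALUE 154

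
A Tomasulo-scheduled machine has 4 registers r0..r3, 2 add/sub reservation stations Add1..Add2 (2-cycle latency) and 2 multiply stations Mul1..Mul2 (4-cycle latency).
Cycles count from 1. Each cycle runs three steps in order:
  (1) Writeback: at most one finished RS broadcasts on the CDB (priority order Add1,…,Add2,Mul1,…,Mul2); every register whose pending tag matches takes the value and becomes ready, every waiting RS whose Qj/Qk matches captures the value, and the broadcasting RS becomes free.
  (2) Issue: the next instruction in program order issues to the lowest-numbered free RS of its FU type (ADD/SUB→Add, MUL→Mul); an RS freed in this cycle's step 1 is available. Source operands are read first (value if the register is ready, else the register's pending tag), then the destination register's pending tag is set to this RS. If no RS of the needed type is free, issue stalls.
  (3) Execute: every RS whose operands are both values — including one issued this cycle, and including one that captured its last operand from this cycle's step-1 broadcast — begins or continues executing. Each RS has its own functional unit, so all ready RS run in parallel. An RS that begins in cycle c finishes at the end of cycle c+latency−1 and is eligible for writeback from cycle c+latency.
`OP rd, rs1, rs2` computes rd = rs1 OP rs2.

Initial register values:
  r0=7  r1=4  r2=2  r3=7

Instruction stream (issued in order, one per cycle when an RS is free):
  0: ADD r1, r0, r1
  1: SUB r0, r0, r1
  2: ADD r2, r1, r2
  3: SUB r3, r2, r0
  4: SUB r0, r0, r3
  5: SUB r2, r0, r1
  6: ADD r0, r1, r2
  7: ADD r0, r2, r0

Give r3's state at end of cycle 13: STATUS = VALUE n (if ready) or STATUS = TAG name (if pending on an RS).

STATUS = VALUE 17

cycle 1: issue ADD r1<-Add1 // r0:7,r1:Add1,r2:2,r3:7
cycle 2: issue SUB r0<-Add2 // r0:Add2,r1:Add1,r2:2,r3:7
cycle 3: CDB Add1=11; issue ADD r2<-Add1 // r0:Add2,r1:11,r2:Add1,r3:7
cycle 4: stall // r0:Add2,r1:11,r2:Add1,r3:7
cycle 5: CDB Add1=13; issue SUB r3<-Add1 // r0:Add2,r1:11,r2:13,r3:Add1
cycle 6: CDB Add2=-4; issue SUB r0<-Add2 // r0:Add2,r1:11,r2:13,r3:Add1
cycle 7: stall // r0:Add2,r1:11,r2:13,r3:Add1
cycle 8: CDB Add1=17; issue SUB r2<-Add1 // r0:Add2,r1:11,r2:Add1,r3:17
cycle 9: stall // r0:Add2,r1:11,r2:Add1,r3:17
cycle 10: CDB Add2=-21; issue ADD r0<-Add2 // r0:Add2,r1:11,r2:Add1,r3:17
cycle 11: stall // r0:Add2,r1:11,r2:Add1,r3:17
cycle 12: CDB Add1=-32; issue ADD r0<-Add1 // r0:Add1,r1:11,r2:-32,r3:17
cycle 13: - // r0:Add1,r1:11,r2:-32,r3:17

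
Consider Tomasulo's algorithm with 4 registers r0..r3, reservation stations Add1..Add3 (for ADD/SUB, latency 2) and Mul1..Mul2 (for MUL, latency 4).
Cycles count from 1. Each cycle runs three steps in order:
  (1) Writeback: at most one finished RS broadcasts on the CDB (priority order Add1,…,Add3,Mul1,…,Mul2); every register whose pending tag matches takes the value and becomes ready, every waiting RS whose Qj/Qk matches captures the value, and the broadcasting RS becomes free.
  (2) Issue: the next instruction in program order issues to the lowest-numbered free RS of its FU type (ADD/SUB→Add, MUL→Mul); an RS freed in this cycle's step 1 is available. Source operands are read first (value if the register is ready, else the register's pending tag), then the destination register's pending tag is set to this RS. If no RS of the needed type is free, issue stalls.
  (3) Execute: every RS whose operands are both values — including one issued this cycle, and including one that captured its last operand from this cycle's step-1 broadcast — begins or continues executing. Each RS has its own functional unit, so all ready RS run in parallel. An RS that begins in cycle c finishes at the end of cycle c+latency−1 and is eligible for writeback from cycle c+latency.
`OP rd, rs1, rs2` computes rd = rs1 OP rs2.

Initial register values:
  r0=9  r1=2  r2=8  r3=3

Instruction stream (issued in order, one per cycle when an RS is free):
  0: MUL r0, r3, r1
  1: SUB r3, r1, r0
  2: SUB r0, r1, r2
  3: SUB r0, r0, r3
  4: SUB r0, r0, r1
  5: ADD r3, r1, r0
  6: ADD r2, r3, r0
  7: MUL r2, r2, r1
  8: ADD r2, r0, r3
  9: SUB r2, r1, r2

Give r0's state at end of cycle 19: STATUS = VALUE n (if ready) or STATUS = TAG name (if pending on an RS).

  c1: issue MUL r0<-Mul1  regs: r0:Mul1,r1:2,r2:8,r3:3
  c2: issue SUB r3<-Add1  regs: r0:Mul1,r1:2,r2:8,r3:Add1
  c3: issue SUB r0<-Add2  regs: r0:Add2,r1:2,r2:8,r3:Add1
  c4: issue SUB r0<-Add3  regs: r0:Add3,r1:2,r2:8,r3:Add1
  c5: CDB Add2=-6; issue SUB r0<-Add2  regs: r0:Add2,r1:2,r2:8,r3:Add1
  c6: CDB Mul1=6; stall  regs: r0:Add2,r1:2,r2:8,r3:Add1
  c7: stall  regs: r0:Add2,r1:2,r2:8,r3:Add1
  c8: CDB Add1=-4; issue ADD r3<-Add1  regs: r0:Add2,r1:2,r2:8,r3:Add1
  c9: stall  regs: r0:Add2,r1:2,r2:8,r3:Add1
  c10: CDB Add3=-2; issue ADD r2<-Add3  regs: r0:Add2,r1:2,r2:Add3,r3:Add1
  c11: issue MUL r2<-Mul1  regs: r0:Add2,r1:2,r2:Mul1,r3:Add1
  c12: CDB Add2=-4; issue ADD r2<-Add2  regs: r0:-4,r1:2,r2:Add2,r3:Add1
  c13: stall  regs: r0:-4,r1:2,r2:Add2,r3:Add1
  c14: CDB Add1=-2; issue SUB r2<-Add1  regs: r0:-4,r1:2,r2:Add1,r3:-2
  c15: -  regs: r0:-4,r1:2,r2:Add1,r3:-2
  c16: CDB Add2=-6  regs: r0:-4,r1:2,r2:Add1,r3:-2
  c17: CDB Add3=-6  regs: r0:-4,r1:2,r2:Add1,r3:-2
  c18: CDB Add1=8  regs: r0:-4,r1:2,r2:8,r3:-2
  c19: -  regs: r0:-4,r1:2,r2:8,r3:-2

STATUS = VALUE -4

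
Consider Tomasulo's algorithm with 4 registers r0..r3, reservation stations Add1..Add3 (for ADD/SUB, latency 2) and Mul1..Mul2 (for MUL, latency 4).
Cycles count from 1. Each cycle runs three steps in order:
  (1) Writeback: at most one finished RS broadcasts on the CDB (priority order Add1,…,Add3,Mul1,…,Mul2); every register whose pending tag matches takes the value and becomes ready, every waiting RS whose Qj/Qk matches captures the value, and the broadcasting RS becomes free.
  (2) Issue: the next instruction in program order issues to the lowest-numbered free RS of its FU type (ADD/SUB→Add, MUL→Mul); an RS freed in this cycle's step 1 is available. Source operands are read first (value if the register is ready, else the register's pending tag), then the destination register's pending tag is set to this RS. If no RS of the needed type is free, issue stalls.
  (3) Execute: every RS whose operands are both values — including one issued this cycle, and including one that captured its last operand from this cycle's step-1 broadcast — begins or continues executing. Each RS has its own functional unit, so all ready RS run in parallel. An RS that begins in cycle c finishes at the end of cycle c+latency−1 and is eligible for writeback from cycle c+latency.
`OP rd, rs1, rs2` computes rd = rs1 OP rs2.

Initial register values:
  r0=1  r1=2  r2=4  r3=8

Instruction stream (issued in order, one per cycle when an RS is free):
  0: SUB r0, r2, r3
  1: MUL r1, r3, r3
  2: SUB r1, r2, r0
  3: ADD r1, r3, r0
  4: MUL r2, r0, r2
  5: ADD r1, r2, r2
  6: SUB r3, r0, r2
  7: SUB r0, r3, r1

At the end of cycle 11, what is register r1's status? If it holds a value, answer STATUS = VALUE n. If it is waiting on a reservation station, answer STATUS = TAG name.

STATUS = VALUE -32

cycle 1: issue SUB r0<-Add1 // r0:Add1,r1:2,r2:4,r3:8
cycle 2: issue MUL r1<-Mul1 // r0:Add1,r1:Mul1,r2:4,r3:8
cycle 3: CDB Add1=-4; issue SUB r1<-Add1 // r0:-4,r1:Add1,r2:4,r3:8
cycle 4: issue ADD r1<-Add2 // r0:-4,r1:Add2,r2:4,r3:8
cycle 5: CDB Add1=8; issue MUL r2<-Mul2 // r0:-4,r1:Add2,r2:Mul2,r3:8
cycle 6: CDB Add2=4; issue ADD r1<-Add1 // r0:-4,r1:Add1,r2:Mul2,r3:8
cycle 7: CDB Mul1=64; issue SUB r3<-Add2 // r0:-4,r1:Add1,r2:Mul2,r3:Add2
cycle 8: issue SUB r0<-Add3 // r0:Add3,r1:Add1,r2:Mul2,r3:Add2
cycle 9: CDB Mul2=-16 // r0:Add3,r1:Add1,r2:-16,r3:Add2
cycle 10: - // r0:Add3,r1:Add1,r2:-16,r3:Add2
cycle 11: CDB Add1=-32 // r0:Add3,r1:-32,r2:-16,r3:Add2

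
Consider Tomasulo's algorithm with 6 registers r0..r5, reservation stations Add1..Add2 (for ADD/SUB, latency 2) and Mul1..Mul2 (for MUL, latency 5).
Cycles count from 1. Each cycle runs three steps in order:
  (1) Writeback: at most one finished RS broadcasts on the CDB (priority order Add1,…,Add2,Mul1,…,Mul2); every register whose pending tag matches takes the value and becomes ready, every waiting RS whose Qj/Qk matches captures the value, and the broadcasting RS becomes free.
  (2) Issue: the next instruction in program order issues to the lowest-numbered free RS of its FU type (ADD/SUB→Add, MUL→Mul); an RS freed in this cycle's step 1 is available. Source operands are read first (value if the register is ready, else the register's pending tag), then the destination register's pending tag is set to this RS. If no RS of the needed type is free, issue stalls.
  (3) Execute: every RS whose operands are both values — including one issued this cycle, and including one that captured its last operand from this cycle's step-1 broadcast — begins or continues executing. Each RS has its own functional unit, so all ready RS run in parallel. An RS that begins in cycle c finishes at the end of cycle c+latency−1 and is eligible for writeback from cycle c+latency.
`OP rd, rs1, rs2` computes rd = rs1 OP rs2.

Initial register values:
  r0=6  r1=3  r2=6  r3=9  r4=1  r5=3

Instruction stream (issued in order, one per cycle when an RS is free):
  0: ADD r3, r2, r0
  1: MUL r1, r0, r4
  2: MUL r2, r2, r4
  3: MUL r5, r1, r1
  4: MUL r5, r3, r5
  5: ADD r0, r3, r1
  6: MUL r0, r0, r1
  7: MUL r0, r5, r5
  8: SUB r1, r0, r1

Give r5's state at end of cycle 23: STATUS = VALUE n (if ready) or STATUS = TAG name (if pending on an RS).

STATUS = VALUE 432

c1: issue ADD r3<-Add1 | r0:6,r1:3,r2:6,r3:Add1,r4:1,r5:3
c2: issue MUL r1<-Mul1 | r0:6,r1:Mul1,r2:6,r3:Add1,r4:1,r5:3
c3: CDB Add1=12; issue MUL r2<-Mul2 | r0:6,r1:Mul1,r2:Mul2,r3:12,r4:1,r5:3
c4: stall | r0:6,r1:Mul1,r2:Mul2,r3:12,r4:1,r5:3
c5: stall | r0:6,r1:Mul1,r2:Mul2,r3:12,r4:1,r5:3
c6: stall | r0:6,r1:Mul1,r2:Mul2,r3:12,r4:1,r5:3
c7: CDB Mul1=6; issue MUL r5<-Mul1 | r0:6,r1:6,r2:Mul2,r3:12,r4:1,r5:Mul1
c8: CDB Mul2=6; issue MUL r5<-Mul2 | r0:6,r1:6,r2:6,r3:12,r4:1,r5:Mul2
c9: issue ADD r0<-Add1 | r0:Add1,r1:6,r2:6,r3:12,r4:1,r5:Mul2
c10: stall | r0:Add1,r1:6,r2:6,r3:12,r4:1,r5:Mul2
c11: CDB Add1=18; stall | r0:18,r1:6,r2:6,r3:12,r4:1,r5:Mul2
c12: CDB Mul1=36; issue MUL r0<-Mul1 | r0:Mul1,r1:6,r2:6,r3:12,r4:1,r5:Mul2
c13: stall | r0:Mul1,r1:6,r2:6,r3:12,r4:1,r5:Mul2
c14: stall | r0:Mul1,r1:6,r2:6,r3:12,r4:1,r5:Mul2
c15: stall | r0:Mul1,r1:6,r2:6,r3:12,r4:1,r5:Mul2
c16: stall | r0:Mul1,r1:6,r2:6,r3:12,r4:1,r5:Mul2
c17: CDB Mul1=108; issue MUL r0<-Mul1 | r0:Mul1,r1:6,r2:6,r3:12,r4:1,r5:Mul2
c18: CDB Mul2=432; issue SUB r1<-Add1 | r0:Mul1,r1:Add1,r2:6,r3:12,r4:1,r5:432
c19: - | r0:Mul1,r1:Add1,r2:6,r3:12,r4:1,r5:432
c20: - | r0:Mul1,r1:Add1,r2:6,r3:12,r4:1,r5:432
c21: - | r0:Mul1,r1:Add1,r2:6,r3:12,r4:1,r5:432
c22: - | r0:Mul1,r1:Add1,r2:6,r3:12,r4:1,r5:432
c23: CDB Mul1=186624 | r0:186624,r1:Add1,r2:6,r3:12,r4:1,r5:432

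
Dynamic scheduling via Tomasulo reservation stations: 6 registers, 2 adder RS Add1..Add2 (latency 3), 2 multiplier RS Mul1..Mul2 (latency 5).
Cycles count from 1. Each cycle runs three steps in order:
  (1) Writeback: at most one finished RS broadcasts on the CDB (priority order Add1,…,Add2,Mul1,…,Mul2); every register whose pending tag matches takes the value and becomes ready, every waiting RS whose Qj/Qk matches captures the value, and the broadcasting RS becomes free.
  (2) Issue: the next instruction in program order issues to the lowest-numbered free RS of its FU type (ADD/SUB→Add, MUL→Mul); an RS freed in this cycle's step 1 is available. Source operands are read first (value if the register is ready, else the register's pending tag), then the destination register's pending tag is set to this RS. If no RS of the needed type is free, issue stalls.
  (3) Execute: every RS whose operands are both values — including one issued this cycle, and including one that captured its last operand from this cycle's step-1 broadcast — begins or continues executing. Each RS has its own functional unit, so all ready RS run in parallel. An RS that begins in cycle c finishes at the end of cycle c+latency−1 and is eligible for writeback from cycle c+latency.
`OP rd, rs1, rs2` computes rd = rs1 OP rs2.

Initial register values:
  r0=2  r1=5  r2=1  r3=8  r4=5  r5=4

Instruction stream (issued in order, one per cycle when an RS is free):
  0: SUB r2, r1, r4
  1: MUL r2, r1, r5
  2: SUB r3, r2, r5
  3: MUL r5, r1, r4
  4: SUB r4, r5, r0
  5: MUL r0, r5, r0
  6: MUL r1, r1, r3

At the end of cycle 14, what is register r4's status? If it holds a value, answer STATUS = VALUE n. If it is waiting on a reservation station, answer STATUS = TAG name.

STATUS = VALUE 23

c1: issue SUB r2<-Add1 | r0:2,r1:5,r2:Add1,r3:8,r4:5,r5:4
c2: issue MUL r2<-Mul1 | r0:2,r1:5,r2:Mul1,r3:8,r4:5,r5:4
c3: issue SUB r3<-Add2 | r0:2,r1:5,r2:Mul1,r3:Add2,r4:5,r5:4
c4: CDB Add1=0; issue MUL r5<-Mul2 | r0:2,r1:5,r2:Mul1,r3:Add2,r4:5,r5:Mul2
c5: issue SUB r4<-Add1 | r0:2,r1:5,r2:Mul1,r3:Add2,r4:Add1,r5:Mul2
c6: stall | r0:2,r1:5,r2:Mul1,r3:Add2,r4:Add1,r5:Mul2
c7: CDB Mul1=20; issue MUL r0<-Mul1 | r0:Mul1,r1:5,r2:20,r3:Add2,r4:Add1,r5:Mul2
c8: stall | r0:Mul1,r1:5,r2:20,r3:Add2,r4:Add1,r5:Mul2
c9: CDB Mul2=25; issue MUL r1<-Mul2 | r0:Mul1,r1:Mul2,r2:20,r3:Add2,r4:Add1,r5:25
c10: CDB Add2=16 | r0:Mul1,r1:Mul2,r2:20,r3:16,r4:Add1,r5:25
c11: - | r0:Mul1,r1:Mul2,r2:20,r3:16,r4:Add1,r5:25
c12: CDB Add1=23 | r0:Mul1,r1:Mul2,r2:20,r3:16,r4:23,r5:25
c13: - | r0:Mul1,r1:Mul2,r2:20,r3:16,r4:23,r5:25
c14: CDB Mul1=50 | r0:50,r1:Mul2,r2:20,r3:16,r4:23,r5:25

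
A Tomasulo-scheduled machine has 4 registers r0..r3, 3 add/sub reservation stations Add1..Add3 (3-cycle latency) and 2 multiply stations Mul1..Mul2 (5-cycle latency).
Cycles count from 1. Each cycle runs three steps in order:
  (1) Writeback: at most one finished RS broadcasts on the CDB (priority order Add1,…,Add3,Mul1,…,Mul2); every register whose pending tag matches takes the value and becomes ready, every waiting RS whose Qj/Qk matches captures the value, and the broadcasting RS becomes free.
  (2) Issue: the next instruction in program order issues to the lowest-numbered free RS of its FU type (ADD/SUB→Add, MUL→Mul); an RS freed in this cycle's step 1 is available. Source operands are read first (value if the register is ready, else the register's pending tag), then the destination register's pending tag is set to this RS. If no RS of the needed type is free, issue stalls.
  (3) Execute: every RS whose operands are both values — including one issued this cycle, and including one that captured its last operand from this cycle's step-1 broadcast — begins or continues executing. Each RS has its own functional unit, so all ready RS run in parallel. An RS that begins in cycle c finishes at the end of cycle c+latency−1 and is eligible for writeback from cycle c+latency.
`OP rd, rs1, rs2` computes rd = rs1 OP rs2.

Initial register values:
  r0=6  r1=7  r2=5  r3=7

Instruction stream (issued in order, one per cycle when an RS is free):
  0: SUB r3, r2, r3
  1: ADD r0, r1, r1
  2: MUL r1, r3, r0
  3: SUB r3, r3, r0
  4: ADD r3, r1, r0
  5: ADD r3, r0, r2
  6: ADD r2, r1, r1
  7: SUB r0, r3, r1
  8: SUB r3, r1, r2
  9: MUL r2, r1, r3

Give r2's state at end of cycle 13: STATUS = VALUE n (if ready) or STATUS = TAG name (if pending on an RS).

STATUS = VALUE -56

cycle 1: issue SUB r3<-Add1 // r0:6,r1:7,r2:5,r3:Add1
cycle 2: issue ADD r0<-Add2 // r0:Add2,r1:7,r2:5,r3:Add1
cycle 3: issue MUL r1<-Mul1 // r0:Add2,r1:Mul1,r2:5,r3:Add1
cycle 4: CDB Add1=-2; issue SUB r3<-Add1 // r0:Add2,r1:Mul1,r2:5,r3:Add1
cycle 5: CDB Add2=14; issue ADD r3<-Add2 // r0:14,r1:Mul1,r2:5,r3:Add2
cycle 6: issue ADD r3<-Add3 // r0:14,r1:Mul1,r2:5,r3:Add3
cycle 7: stall // r0:14,r1:Mul1,r2:5,r3:Add3
cycle 8: CDB Add1=-16; issue ADD r2<-Add1 // r0:14,r1:Mul1,r2:Add1,r3:Add3
cycle 9: CDB Add3=19; issue SUB r0<-Add3 // r0:Add3,r1:Mul1,r2:Add1,r3:19
cycle 10: CDB Mul1=-28; stall // r0:Add3,r1:-28,r2:Add1,r3:19
cycle 11: stall // r0:Add3,r1:-28,r2:Add1,r3:19
cycle 12: stall // r0:Add3,r1:-28,r2:Add1,r3:19
cycle 13: CDB Add1=-56; issue SUB r3<-Add1 // r0:Add3,r1:-28,r2:-56,r3:Add1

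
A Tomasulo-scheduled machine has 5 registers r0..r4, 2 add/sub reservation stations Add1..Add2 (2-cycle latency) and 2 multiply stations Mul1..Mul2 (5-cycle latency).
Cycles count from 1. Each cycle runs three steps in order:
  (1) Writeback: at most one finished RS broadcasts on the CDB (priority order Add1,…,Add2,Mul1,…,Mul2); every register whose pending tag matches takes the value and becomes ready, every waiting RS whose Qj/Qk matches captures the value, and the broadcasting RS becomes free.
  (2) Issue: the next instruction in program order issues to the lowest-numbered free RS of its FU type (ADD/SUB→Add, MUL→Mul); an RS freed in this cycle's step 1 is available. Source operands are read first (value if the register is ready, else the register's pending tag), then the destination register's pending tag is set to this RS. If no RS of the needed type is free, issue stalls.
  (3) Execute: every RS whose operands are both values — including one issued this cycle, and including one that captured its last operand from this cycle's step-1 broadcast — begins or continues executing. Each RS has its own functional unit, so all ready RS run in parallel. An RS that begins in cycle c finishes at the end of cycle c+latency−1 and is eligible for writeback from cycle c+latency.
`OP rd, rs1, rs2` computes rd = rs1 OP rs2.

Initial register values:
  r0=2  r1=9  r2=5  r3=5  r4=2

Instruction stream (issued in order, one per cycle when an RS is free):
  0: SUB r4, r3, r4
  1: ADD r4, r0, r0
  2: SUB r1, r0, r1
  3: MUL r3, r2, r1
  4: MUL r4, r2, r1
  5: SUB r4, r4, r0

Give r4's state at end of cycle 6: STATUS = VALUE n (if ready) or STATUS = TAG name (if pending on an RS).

  c1: issue SUB r4<-Add1  regs: r0:2,r1:9,r2:5,r3:5,r4:Add1
  c2: issue ADD r4<-Add2  regs: r0:2,r1:9,r2:5,r3:5,r4:Add2
  c3: CDB Add1=3; issue SUB r1<-Add1  regs: r0:2,r1:Add1,r2:5,r3:5,r4:Add2
  c4: CDB Add2=4; issue MUL r3<-Mul1  regs: r0:2,r1:Add1,r2:5,r3:Mul1,r4:4
  c5: CDB Add1=-7; issue MUL r4<-Mul2  regs: r0:2,r1:-7,r2:5,r3:Mul1,r4:Mul2
  c6: issue SUB r4<-Add1  regs: r0:2,r1:-7,r2:5,r3:Mul1,r4:Add1

STATUS = TAG Add1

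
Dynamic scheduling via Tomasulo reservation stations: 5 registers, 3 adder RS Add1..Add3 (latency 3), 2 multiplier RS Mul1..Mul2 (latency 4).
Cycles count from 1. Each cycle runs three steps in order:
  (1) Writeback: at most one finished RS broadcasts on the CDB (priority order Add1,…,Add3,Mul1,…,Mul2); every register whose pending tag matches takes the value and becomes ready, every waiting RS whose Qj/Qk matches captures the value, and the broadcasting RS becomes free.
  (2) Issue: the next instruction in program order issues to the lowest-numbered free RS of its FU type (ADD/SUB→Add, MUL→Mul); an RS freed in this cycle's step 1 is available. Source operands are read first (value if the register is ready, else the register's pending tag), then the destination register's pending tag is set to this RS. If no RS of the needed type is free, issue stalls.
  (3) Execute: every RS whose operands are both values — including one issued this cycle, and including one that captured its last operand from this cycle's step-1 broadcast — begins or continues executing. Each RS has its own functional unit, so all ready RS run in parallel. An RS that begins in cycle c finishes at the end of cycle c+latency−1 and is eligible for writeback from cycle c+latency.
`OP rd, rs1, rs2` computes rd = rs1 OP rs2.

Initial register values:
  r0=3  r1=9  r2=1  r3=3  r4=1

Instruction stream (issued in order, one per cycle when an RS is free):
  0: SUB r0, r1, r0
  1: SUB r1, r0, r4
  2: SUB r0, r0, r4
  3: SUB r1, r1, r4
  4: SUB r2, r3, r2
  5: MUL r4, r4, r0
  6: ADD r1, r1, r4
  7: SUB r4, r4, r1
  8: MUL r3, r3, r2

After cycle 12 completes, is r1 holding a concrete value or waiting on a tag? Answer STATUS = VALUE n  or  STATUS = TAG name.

cycle 1: issue SUB r0<-Add1 // r0:Add1,r1:9,r2:1,r3:3,r4:1
cycle 2: issue SUB r1<-Add2 // r0:Add1,r1:Add2,r2:1,r3:3,r4:1
cycle 3: issue SUB r0<-Add3 // r0:Add3,r1:Add2,r2:1,r3:3,r4:1
cycle 4: CDB Add1=6; issue SUB r1<-Add1 // r0:Add3,r1:Add1,r2:1,r3:3,r4:1
cycle 5: stall // r0:Add3,r1:Add1,r2:1,r3:3,r4:1
cycle 6: stall // r0:Add3,r1:Add1,r2:1,r3:3,r4:1
cycle 7: CDB Add2=5; issue SUB r2<-Add2 // r0:Add3,r1:Add1,r2:Add2,r3:3,r4:1
cycle 8: CDB Add3=5; issue MUL r4<-Mul1 // r0:5,r1:Add1,r2:Add2,r3:3,r4:Mul1
cycle 9: issue ADD r1<-Add3 // r0:5,r1:Add3,r2:Add2,r3:3,r4:Mul1
cycle 10: CDB Add1=4; issue SUB r4<-Add1 // r0:5,r1:Add3,r2:Add2,r3:3,r4:Add1
cycle 11: CDB Add2=2; issue MUL r3<-Mul2 // r0:5,r1:Add3,r2:2,r3:Mul2,r4:Add1
cycle 12: CDB Mul1=5 // r0:5,r1:Add3,r2:2,r3:Mul2,r4:Add1

STATUS = TAG Add3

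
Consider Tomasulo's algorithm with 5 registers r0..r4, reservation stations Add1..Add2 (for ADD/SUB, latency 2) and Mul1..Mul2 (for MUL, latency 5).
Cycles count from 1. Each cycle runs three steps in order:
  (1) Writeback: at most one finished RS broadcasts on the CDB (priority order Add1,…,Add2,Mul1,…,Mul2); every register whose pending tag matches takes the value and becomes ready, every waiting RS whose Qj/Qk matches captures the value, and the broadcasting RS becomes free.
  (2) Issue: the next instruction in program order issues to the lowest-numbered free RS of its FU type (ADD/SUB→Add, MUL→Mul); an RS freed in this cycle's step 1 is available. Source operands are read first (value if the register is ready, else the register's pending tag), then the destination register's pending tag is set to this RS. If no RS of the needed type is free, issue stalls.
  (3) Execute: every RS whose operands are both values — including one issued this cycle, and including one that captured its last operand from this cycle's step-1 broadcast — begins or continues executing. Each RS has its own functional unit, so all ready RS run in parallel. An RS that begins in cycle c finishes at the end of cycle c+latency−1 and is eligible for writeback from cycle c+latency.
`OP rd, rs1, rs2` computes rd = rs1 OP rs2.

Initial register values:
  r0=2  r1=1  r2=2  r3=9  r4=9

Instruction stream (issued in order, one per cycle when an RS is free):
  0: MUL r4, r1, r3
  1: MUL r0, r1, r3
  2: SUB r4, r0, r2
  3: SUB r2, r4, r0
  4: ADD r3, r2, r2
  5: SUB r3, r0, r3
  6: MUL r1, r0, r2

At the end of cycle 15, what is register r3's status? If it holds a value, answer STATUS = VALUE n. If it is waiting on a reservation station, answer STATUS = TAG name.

  c1: issue MUL r4<-Mul1  regs: r0:2,r1:1,r2:2,r3:9,r4:Mul1
  c2: issue MUL r0<-Mul2  regs: r0:Mul2,r1:1,r2:2,r3:9,r4:Mul1
  c3: issue SUB r4<-Add1  regs: r0:Mul2,r1:1,r2:2,r3:9,r4:Add1
  c4: issue SUB r2<-Add2  regs: r0:Mul2,r1:1,r2:Add2,r3:9,r4:Add1
  c5: stall  regs: r0:Mul2,r1:1,r2:Add2,r3:9,r4:Add1
  c6: CDB Mul1=9; stall  regs: r0:Mul2,r1:1,r2:Add2,r3:9,r4:Add1
  c7: CDB Mul2=9; stall  regs: r0:9,r1:1,r2:Add2,r3:9,r4:Add1
  c8: stall  regs: r0:9,r1:1,r2:Add2,r3:9,r4:Add1
  c9: CDB Add1=7; issue ADD r3<-Add1  regs: r0:9,r1:1,r2:Add2,r3:Add1,r4:7
  c10: stall  regs: r0:9,r1:1,r2:Add2,r3:Add1,r4:7
  c11: CDB Add2=-2; issue SUB r3<-Add2  regs: r0:9,r1:1,r2:-2,r3:Add2,r4:7
  c12: issue MUL r1<-Mul1  regs: r0:9,r1:Mul1,r2:-2,r3:Add2,r4:7
  c13: CDB Add1=-4  regs: r0:9,r1:Mul1,r2:-2,r3:Add2,r4:7
  c14: -  regs: r0:9,r1:Mul1,r2:-2,r3:Add2,r4:7
  c15: CDB Add2=13  regs: r0:9,r1:Mul1,r2:-2,r3:13,r4:7

STATUS = VALUE 13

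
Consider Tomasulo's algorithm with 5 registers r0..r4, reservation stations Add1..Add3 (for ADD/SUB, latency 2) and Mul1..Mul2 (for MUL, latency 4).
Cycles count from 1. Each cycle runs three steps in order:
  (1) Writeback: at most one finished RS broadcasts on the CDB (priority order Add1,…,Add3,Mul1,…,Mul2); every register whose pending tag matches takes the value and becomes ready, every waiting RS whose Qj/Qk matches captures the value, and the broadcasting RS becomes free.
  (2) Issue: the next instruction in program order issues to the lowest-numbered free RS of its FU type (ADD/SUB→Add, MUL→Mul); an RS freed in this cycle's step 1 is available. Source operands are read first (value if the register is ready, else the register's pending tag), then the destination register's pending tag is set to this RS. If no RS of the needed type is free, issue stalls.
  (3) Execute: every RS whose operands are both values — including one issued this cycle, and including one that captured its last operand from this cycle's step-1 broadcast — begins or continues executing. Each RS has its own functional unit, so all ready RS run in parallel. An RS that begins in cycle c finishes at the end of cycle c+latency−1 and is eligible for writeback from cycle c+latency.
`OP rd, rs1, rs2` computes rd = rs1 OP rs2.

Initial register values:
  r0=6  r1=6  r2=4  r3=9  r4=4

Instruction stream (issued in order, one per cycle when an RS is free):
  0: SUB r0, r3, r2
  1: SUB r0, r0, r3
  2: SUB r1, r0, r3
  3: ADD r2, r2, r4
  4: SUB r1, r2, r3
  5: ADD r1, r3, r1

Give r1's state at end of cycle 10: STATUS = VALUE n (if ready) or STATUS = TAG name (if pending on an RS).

STATUS = VALUE 8

c1: issue SUB r0<-Add1 | r0:Add1,r1:6,r2:4,r3:9,r4:4
c2: issue SUB r0<-Add2 | r0:Add2,r1:6,r2:4,r3:9,r4:4
c3: CDB Add1=5; issue SUB r1<-Add1 | r0:Add2,r1:Add1,r2:4,r3:9,r4:4
c4: issue ADD r2<-Add3 | r0:Add2,r1:Add1,r2:Add3,r3:9,r4:4
c5: CDB Add2=-4; issue SUB r1<-Add2 | r0:-4,r1:Add2,r2:Add3,r3:9,r4:4
c6: CDB Add3=8; issue ADD r1<-Add3 | r0:-4,r1:Add3,r2:8,r3:9,r4:4
c7: CDB Add1=-13 | r0:-4,r1:Add3,r2:8,r3:9,r4:4
c8: CDB Add2=-1 | r0:-4,r1:Add3,r2:8,r3:9,r4:4
c9: - | r0:-4,r1:Add3,r2:8,r3:9,r4:4
c10: CDB Add3=8 | r0:-4,r1:8,r2:8,r3:9,r4:4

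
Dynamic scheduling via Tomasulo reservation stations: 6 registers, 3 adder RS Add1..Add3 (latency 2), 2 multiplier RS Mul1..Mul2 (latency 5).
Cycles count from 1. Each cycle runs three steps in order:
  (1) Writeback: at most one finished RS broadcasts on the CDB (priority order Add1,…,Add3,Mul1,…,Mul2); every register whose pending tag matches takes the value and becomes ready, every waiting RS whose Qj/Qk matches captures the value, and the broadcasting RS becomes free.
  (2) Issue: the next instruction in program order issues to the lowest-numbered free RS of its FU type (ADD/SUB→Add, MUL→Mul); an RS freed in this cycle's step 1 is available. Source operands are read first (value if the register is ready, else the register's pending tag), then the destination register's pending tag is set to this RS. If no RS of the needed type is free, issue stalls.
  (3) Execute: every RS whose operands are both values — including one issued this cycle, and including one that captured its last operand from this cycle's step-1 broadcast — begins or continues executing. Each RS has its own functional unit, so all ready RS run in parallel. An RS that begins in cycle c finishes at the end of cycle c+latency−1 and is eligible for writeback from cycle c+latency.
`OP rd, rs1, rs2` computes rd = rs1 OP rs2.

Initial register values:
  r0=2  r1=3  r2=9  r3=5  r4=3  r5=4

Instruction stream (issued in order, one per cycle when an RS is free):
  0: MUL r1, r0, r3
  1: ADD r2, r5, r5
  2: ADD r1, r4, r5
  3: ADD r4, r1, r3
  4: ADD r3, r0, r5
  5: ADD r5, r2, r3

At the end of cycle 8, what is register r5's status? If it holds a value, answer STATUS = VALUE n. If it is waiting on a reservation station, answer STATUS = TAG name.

cycle 1: issue MUL r1<-Mul1 // r0:2,r1:Mul1,r2:9,r3:5,r4:3,r5:4
cycle 2: issue ADD r2<-Add1 // r0:2,r1:Mul1,r2:Add1,r3:5,r4:3,r5:4
cycle 3: issue ADD r1<-Add2 // r0:2,r1:Add2,r2:Add1,r3:5,r4:3,r5:4
cycle 4: CDB Add1=8; issue ADD r4<-Add1 // r0:2,r1:Add2,r2:8,r3:5,r4:Add1,r5:4
cycle 5: CDB Add2=7; issue ADD r3<-Add2 // r0:2,r1:7,r2:8,r3:Add2,r4:Add1,r5:4
cycle 6: CDB Mul1=10; issue ADD r5<-Add3 // r0:2,r1:7,r2:8,r3:Add2,r4:Add1,r5:Add3
cycle 7: CDB Add1=12 // r0:2,r1:7,r2:8,r3:Add2,r4:12,r5:Add3
cycle 8: CDB Add2=6 // r0:2,r1:7,r2:8,r3:6,r4:12,r5:Add3

STATUS = TAG Add3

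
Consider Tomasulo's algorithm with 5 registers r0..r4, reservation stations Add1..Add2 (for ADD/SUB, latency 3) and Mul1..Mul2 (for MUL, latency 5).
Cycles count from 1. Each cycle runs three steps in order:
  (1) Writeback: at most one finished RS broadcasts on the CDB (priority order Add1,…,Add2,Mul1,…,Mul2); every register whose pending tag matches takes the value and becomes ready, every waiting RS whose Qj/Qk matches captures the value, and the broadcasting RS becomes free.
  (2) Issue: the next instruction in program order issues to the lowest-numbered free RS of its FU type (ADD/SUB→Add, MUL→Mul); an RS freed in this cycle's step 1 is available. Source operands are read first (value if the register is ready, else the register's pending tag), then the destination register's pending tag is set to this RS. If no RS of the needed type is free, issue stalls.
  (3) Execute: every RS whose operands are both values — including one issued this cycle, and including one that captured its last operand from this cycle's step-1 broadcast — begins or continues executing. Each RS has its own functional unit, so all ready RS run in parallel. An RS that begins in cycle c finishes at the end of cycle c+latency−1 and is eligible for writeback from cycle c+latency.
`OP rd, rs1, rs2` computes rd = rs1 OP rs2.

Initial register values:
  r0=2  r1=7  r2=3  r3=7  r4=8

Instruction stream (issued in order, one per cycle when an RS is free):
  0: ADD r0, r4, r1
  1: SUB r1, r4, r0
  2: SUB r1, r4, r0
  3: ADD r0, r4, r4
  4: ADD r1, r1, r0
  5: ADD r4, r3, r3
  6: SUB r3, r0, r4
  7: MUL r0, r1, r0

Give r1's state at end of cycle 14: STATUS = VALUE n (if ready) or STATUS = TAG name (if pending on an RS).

STATUS = VALUE 9

c1: issue ADD r0<-Add1 | r0:Add1,r1:7,r2:3,r3:7,r4:8
c2: issue SUB r1<-Add2 | r0:Add1,r1:Add2,r2:3,r3:7,r4:8
c3: stall | r0:Add1,r1:Add2,r2:3,r3:7,r4:8
c4: CDB Add1=15; issue SUB r1<-Add1 | r0:15,r1:Add1,r2:3,r3:7,r4:8
c5: stall | r0:15,r1:Add1,r2:3,r3:7,r4:8
c6: stall | r0:15,r1:Add1,r2:3,r3:7,r4:8
c7: CDB Add1=-7; issue ADD r0<-Add1 | r0:Add1,r1:-7,r2:3,r3:7,r4:8
c8: CDB Add2=-7; issue ADD r1<-Add2 | r0:Add1,r1:Add2,r2:3,r3:7,r4:8
c9: stall | r0:Add1,r1:Add2,r2:3,r3:7,r4:8
c10: CDB Add1=16; issue ADD r4<-Add1 | r0:16,r1:Add2,r2:3,r3:7,r4:Add1
c11: stall | r0:16,r1:Add2,r2:3,r3:7,r4:Add1
c12: stall | r0:16,r1:Add2,r2:3,r3:7,r4:Add1
c13: CDB Add1=14; issue SUB r3<-Add1 | r0:16,r1:Add2,r2:3,r3:Add1,r4:14
c14: CDB Add2=9; issue MUL r0<-Mul1 | r0:Mul1,r1:9,r2:3,r3:Add1,r4:14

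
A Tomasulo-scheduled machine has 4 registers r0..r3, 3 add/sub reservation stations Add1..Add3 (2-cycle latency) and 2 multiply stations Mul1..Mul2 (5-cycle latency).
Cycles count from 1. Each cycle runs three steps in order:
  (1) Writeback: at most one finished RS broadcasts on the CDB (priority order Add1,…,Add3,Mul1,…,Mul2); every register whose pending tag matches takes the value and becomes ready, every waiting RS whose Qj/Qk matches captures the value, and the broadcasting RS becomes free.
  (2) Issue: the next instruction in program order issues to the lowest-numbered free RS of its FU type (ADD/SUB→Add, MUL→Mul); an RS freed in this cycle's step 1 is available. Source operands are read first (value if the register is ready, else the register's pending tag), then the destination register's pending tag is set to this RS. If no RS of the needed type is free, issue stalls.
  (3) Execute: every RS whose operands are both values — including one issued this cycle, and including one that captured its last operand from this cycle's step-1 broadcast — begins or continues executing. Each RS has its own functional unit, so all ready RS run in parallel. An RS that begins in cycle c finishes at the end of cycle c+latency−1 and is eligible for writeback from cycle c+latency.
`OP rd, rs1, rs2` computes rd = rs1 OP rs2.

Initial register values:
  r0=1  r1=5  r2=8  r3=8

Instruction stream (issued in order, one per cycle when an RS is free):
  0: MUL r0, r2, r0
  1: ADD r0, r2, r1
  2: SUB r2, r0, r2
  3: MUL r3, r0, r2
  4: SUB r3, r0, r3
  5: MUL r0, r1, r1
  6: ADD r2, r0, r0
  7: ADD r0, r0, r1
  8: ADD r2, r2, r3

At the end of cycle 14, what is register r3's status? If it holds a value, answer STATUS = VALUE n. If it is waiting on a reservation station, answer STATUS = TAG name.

STATUS = VALUE -52

  c1: issue MUL r0<-Mul1  regs: r0:Mul1,r1:5,r2:8,r3:8
  c2: issue ADD r0<-Add1  regs: r0:Add1,r1:5,r2:8,r3:8
  c3: issue SUB r2<-Add2  regs: r0:Add1,r1:5,r2:Add2,r3:8
  c4: CDB Add1=13; issue MUL r3<-Mul2  regs: r0:13,r1:5,r2:Add2,r3:Mul2
  c5: issue SUB r3<-Add1  regs: r0:13,r1:5,r2:Add2,r3:Add1
  c6: CDB Add2=5; stall  regs: r0:13,r1:5,r2:5,r3:Add1
  c7: CDB Mul1=8; issue MUL r0<-Mul1  regs: r0:Mul1,r1:5,r2:5,r3:Add1
  c8: issue ADD r2<-Add2  regs: r0:Mul1,r1:5,r2:Add2,r3:Add1
  c9: issue ADD r0<-Add3  regs: r0:Add3,r1:5,r2:Add2,r3:Add1
  c10: stall  regs: r0:Add3,r1:5,r2:Add2,r3:Add1
  c11: CDB Mul2=65; stall  regs: r0:Add3,r1:5,r2:Add2,r3:Add1
  c12: CDB Mul1=25; stall  regs: r0:Add3,r1:5,r2:Add2,r3:Add1
  c13: CDB Add1=-52; issue ADD r2<-Add1  regs: r0:Add3,r1:5,r2:Add1,r3:-52
  c14: CDB Add2=50  regs: r0:Add3,r1:5,r2:Add1,r3:-52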